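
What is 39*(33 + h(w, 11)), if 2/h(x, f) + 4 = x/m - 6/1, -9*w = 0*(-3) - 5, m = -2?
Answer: 236691/185 ≈ 1279.4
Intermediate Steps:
w = 5/9 (w = -(0*(-3) - 5)/9 = -(0 - 5)/9 = -1/9*(-5) = 5/9 ≈ 0.55556)
h(x, f) = 2/(-10 - x/2) (h(x, f) = 2/(-4 + (x/(-2) - 6/1)) = 2/(-4 + (x*(-1/2) - 6*1)) = 2/(-4 + (-x/2 - 6)) = 2/(-4 + (-6 - x/2)) = 2/(-10 - x/2))
39*(33 + h(w, 11)) = 39*(33 - 4/(20 + 5/9)) = 39*(33 - 4/185/9) = 39*(33 - 4*9/185) = 39*(33 - 36/185) = 39*(6069/185) = 236691/185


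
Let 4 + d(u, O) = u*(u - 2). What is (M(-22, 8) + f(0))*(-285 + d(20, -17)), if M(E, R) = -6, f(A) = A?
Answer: -426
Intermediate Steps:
d(u, O) = -4 + u*(-2 + u) (d(u, O) = -4 + u*(u - 2) = -4 + u*(-2 + u))
(M(-22, 8) + f(0))*(-285 + d(20, -17)) = (-6 + 0)*(-285 + (-4 + 20² - 2*20)) = -6*(-285 + (-4 + 400 - 40)) = -6*(-285 + 356) = -6*71 = -426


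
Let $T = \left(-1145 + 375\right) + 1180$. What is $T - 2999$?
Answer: $-2589$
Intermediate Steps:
$T = 410$ ($T = -770 + 1180 = 410$)
$T - 2999 = 410 - 2999 = -2589$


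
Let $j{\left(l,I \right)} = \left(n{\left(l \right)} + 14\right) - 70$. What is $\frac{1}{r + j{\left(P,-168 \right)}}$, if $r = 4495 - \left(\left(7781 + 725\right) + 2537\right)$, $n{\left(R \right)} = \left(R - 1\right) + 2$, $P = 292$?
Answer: $- \frac{1}{6311} \approx -0.00015845$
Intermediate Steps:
$n{\left(R \right)} = 1 + R$ ($n{\left(R \right)} = \left(-1 + R\right) + 2 = 1 + R$)
$j{\left(l,I \right)} = -55 + l$ ($j{\left(l,I \right)} = \left(\left(1 + l\right) + 14\right) - 70 = \left(15 + l\right) - 70 = -55 + l$)
$r = -6548$ ($r = 4495 - \left(8506 + 2537\right) = 4495 - 11043 = -6548$)
$\frac{1}{r + j{\left(P,-168 \right)}} = \frac{1}{-6548 + \left(-55 + 292\right)} = \frac{1}{-6548 + 237} = \frac{1}{-6311} = - \frac{1}{6311}$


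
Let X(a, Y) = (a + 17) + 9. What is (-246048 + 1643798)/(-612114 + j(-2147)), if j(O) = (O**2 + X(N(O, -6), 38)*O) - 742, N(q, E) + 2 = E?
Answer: 1397750/3958107 ≈ 0.35314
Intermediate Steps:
N(q, E) = -2 + E
X(a, Y) = 26 + a (X(a, Y) = (17 + a) + 9 = 26 + a)
j(O) = -742 + O**2 + 18*O (j(O) = (O**2 + (26 + (-2 - 6))*O) - 742 = (O**2 + (26 - 8)*O) - 742 = (O**2 + 18*O) - 742 = -742 + O**2 + 18*O)
(-246048 + 1643798)/(-612114 + j(-2147)) = (-246048 + 1643798)/(-612114 + (-742 + (-2147)**2 + 18*(-2147))) = 1397750/(-612114 + (-742 + 4609609 - 38646)) = 1397750/(-612114 + 4570221) = 1397750/3958107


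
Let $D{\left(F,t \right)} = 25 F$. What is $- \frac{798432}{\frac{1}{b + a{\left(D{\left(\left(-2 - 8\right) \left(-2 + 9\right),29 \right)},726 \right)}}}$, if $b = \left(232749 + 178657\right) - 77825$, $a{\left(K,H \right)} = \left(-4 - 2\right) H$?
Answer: $-262863775200$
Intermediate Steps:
$a{\left(K,H \right)} = - 6 H$
$b = 333581$ ($b = 411406 - 77825 = 333581$)
$- \frac{798432}{\frac{1}{b + a{\left(D{\left(\left(-2 - 8\right) \left(-2 + 9\right),29 \right)},726 \right)}}} = - \frac{798432}{\frac{1}{333581 - 4356}} = - \frac{798432}{\frac{1}{329225}} = - 798432 \frac{1}{\frac{1}{329225}} = \left(-798432\right) 329225 = -262863775200$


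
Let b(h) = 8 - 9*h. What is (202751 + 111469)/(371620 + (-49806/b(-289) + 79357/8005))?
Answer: 6562498839900/7761108768283 ≈ 0.84556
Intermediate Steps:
(202751 + 111469)/(371620 + (-49806/b(-289) + 79357/8005)) = (202751 + 111469)/(371620 + (-49806/(8 - 9*(-289)) + 79357/8005)) = 314220/(371620 + (-49806/(8 + 2601) + 79357*(1/8005))) = 314220/(371620 + (-49806/2609 + 79357/8005)) = 314220/(371620 - 191654617/20885045) = 314220/(7761108768283/20885045) = 314220*(20885045/7761108768283) = 6562498839900/7761108768283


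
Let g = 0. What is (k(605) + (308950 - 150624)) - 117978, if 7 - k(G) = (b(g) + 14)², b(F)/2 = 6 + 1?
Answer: 39571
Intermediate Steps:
b(F) = 14 (b(F) = 2*(6 + 1) = 2*7 = 14)
k(G) = -777 (k(G) = 7 - (14 + 14)² = 7 - 1*28² = 7 - 1*784 = 7 - 784 = -777)
(k(605) + (308950 - 150624)) - 117978 = (-777 + (308950 - 150624)) - 117978 = (-777 + 158326) - 117978 = 157549 - 117978 = 39571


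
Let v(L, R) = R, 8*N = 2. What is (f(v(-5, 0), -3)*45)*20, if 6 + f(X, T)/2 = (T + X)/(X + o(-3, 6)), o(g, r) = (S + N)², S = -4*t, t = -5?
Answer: -2627600/243 ≈ -10813.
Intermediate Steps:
N = ¼ (N = (⅛)*2 = ¼ ≈ 0.25000)
S = 20 (S = -4*(-5) = 20)
o(g, r) = 6561/16 (o(g, r) = (20 + ¼)² = (81/4)² = 6561/16)
f(X, T) = -12 + 2*(T + X)/(6561/16 + X) (f(X, T) = -12 + 2*((T + X)/(X + 6561/16)) = -12 + 2*((T + X)/(6561/16 + X)) = -12 + 2*(T + X)/(6561/16 + X))
(f(v(-5, 0), -3)*45)*20 = ((4*(-19683 - 40*0 + 8*(-3))/(6561 + 16*0))*45)*20 = ((4*(-19683 + 0 - 24)/(6561 + 0))*45)*20 = ((4*(-19707)/6561)*45)*20 = ((4*(1/6561)*(-19707))*45)*20 = -26276/2187*45*20 = -131380/243*20 = -2627600/243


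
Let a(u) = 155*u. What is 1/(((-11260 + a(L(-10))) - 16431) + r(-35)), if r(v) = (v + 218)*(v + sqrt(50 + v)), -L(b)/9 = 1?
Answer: -35491/1259108746 - 183*sqrt(15)/1259108746 ≈ -2.8750e-5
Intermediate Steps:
L(b) = -9 (L(b) = -9*1 = -9)
r(v) = (218 + v)*(v + sqrt(50 + v))
1/(((-11260 + a(L(-10))) - 16431) + r(-35)) = 1/(((-11260 + 155*(-9)) - 16431) + ((-35)**2 + 218*(-35) + 218*sqrt(50 - 35) - 35*sqrt(50 - 35))) = 1/(((-11260 - 1395) - 16431) + (1225 - 7630 + 218*sqrt(15) - 35*sqrt(15))) = 1/((-12655 - 16431) + (-6405 + 183*sqrt(15))) = 1/(-29086 + (-6405 + 183*sqrt(15))) = 1/(-35491 + 183*sqrt(15))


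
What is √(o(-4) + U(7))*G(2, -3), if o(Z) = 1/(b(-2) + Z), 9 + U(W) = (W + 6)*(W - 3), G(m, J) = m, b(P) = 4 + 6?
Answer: √1554/3 ≈ 13.140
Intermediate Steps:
b(P) = 10
U(W) = -9 + (-3 + W)*(6 + W) (U(W) = -9 + (W + 6)*(W - 3) = -9 + (6 + W)*(-3 + W) = -9 + (-3 + W)*(6 + W))
o(Z) = 1/(10 + Z)
√(o(-4) + U(7))*G(2, -3) = √(1/(10 - 4) + (-27 + 7² + 3*7))*2 = √(1/6 + (-27 + 49 + 21))*2 = √(⅙ + 43)*2 = √(259/6)*2 = (√1554/6)*2 = √1554/3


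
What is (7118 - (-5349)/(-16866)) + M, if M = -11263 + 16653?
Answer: 70318193/5622 ≈ 12508.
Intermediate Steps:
M = 5390
(7118 - (-5349)/(-16866)) + M = (7118 - (-5349)/(-16866)) + 5390 = (7118 - (-5349)*(-1)/16866) + 5390 = (7118 - 1*1783/5622) + 5390 = (7118 - 1783/5622) + 5390 = 40015613/5622 + 5390 = 70318193/5622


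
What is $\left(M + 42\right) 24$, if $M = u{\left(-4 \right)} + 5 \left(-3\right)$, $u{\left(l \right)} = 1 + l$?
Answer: $576$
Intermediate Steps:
$M = -18$ ($M = \left(1 - 4\right) + 5 \left(-3\right) = -3 - 15 = -18$)
$\left(M + 42\right) 24 = \left(-18 + 42\right) 24 = 24 \cdot 24 = 576$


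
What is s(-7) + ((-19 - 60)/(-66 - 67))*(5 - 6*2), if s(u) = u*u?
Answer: 852/19 ≈ 44.842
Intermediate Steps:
s(u) = u²
s(-7) + ((-19 - 60)/(-66 - 67))*(5 - 6*2) = (-7)² + ((-19 - 60)/(-66 - 67))*(5 - 6*2) = 49 + (-79/(-133))*(5 - 12) = 49 - 79*(-1/133)*(-7) = 49 + (79/133)*(-7) = 49 - 79/19 = 852/19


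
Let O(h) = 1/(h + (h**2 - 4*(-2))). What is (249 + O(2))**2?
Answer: 12159169/196 ≈ 62037.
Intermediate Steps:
O(h) = 1/(8 + h + h**2) (O(h) = 1/(h + (h**2 - 1*(-8))) = 1/(h + (h**2 + 8)) = 1/(h + (8 + h**2)) = 1/(8 + h + h**2))
(249 + O(2))**2 = (249 + 1/(8 + 2 + 2**2))**2 = (249 + 1/(8 + 2 + 4))**2 = (249 + 1/14)**2 = (3487/14)**2 = 12159169/196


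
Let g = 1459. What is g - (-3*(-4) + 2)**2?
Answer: 1263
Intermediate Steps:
g - (-3*(-4) + 2)**2 = 1459 - (-3*(-4) + 2)**2 = 1459 - (12 + 2)**2 = 1459 - 1*14**2 = 1459 - 1*196 = 1459 - 196 = 1263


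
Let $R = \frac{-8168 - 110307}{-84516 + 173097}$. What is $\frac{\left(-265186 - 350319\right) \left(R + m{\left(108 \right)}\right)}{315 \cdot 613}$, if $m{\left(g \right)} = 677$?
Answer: $- \frac{7367700963062}{3420909639} \approx -2153.7$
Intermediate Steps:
$R = - \frac{118475}{88581} \approx -1.3375$
$\frac{\left(-265186 - 350319\right) \left(R + m{\left(108 \right)}\right)}{315 \cdot 613} = \frac{\left(-265186 - 350319\right) \left(- \frac{118475}{88581} + 677\right)}{315 \cdot 613} = \frac{\left(-615505\right) \frac{59850862}{88581}}{193095} = \left(- \frac{36838504815310}{88581}\right) \frac{1}{193095} = - \frac{7367700963062}{3420909639}$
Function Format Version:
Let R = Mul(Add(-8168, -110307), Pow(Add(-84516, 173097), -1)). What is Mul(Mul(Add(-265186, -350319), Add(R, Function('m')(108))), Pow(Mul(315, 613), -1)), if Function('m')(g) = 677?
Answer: Rational(-7367700963062, 3420909639) ≈ -2153.7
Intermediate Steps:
R = Rational(-118475, 88581) (R = Mul(-118475, Pow(88581, -1)) = Mul(-118475, Rational(1, 88581)) = Rational(-118475, 88581) ≈ -1.3375)
Mul(Mul(Add(-265186, -350319), Add(R, Function('m')(108))), Pow(Mul(315, 613), -1)) = Mul(Mul(Add(-265186, -350319), Add(Rational(-118475, 88581), 677)), Pow(Mul(315, 613), -1)) = Mul(Mul(-615505, Rational(59850862, 88581)), Pow(193095, -1)) = Mul(Rational(-36838504815310, 88581), Rational(1, 193095)) = Rational(-7367700963062, 3420909639)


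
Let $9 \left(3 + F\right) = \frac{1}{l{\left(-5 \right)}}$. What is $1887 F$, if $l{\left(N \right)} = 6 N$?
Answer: $- \frac{510119}{90} \approx -5668.0$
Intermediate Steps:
$F = - \frac{811}{270}$ ($F = -3 + \frac{1}{9 \cdot 6 \left(-5\right)} = -3 + \frac{1}{9 \left(-30\right)} = -3 + \frac{1}{9} \left(- \frac{1}{30}\right) = -3 - \frac{1}{270} = - \frac{811}{270} \approx -3.0037$)
$1887 F = 1887 \left(- \frac{811}{270}\right) = - \frac{510119}{90}$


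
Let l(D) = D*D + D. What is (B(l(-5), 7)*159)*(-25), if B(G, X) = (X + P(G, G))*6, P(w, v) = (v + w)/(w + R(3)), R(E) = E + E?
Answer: -2647350/13 ≈ -2.0364e+5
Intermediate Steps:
R(E) = 2*E
P(w, v) = (v + w)/(6 + w) (P(w, v) = (v + w)/(w + 2*3) = (v + w)/(w + 6) = (v + w)/(6 + w))
l(D) = D + D² (l(D) = D² + D = D + D²)
B(G, X) = 6*X + 12*G/(6 + G) (B(G, X) = (X + (G + G)/(6 + G))*6 = (X + (2*G)/(6 + G))*6 = (X + 2*G/(6 + G))*6 = 6*X + 12*G/(6 + G))
(B(l(-5), 7)*159)*(-25) = ((6*(2*(-5*(1 - 5)) + 7*(6 - 5*(1 - 5)))/(6 - 5*(1 - 5)))*159)*(-25) = ((6*(2*(-5*(-4)) + 7*(6 - 5*(-4)))/(6 - 5*(-4)))*159)*(-25) = ((6*(2*20 + 7*(6 + 20))/(6 + 20))*159)*(-25) = ((6*(40 + 7*26)/26)*159)*(-25) = ((6*(1/26)*(40 + 182))*159)*(-25) = ((6*(1/26)*222)*159)*(-25) = ((666/13)*159)*(-25) = (105894/13)*(-25) = -2647350/13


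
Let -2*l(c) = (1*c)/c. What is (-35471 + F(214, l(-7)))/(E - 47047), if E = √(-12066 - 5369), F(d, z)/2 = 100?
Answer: 16761563/22357956 + 3919*I*√17435/245937516 ≈ 0.74969 + 0.0021041*I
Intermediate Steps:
l(c) = -½ (l(c) = -1*c/(2*c) = -c/(2*c) = -½*1 = -½)
F(d, z) = 200 (F(d, z) = 2*100 = 200)
E = I*√17435 (E = √(-17435) = I*√17435 ≈ 132.04*I)
(-35471 + F(214, l(-7)))/(E - 47047) = (-35471 + 200)/(I*√17435 - 47047) = -35271/(-47047 + I*√17435)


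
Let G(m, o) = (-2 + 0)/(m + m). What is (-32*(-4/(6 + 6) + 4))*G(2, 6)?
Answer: 176/3 ≈ 58.667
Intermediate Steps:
G(m, o) = -1/m (G(m, o) = -2*1/(2*m) = -1/m)
(-32*(-4/(6 + 6) + 4))*G(2, 6) = (-32*(-4/(6 + 6) + 4))*(-1/2) = (-32*(-4/12 + 4))*(-1*½) = -32*((1/12)*(-4) + 4)*(-½) = -32*(-⅓ + 4)*(-½) = -32*11/3*(-½) = -352/3*(-½) = 176/3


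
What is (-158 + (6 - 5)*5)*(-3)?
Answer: 459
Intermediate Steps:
(-158 + (6 - 5)*5)*(-3) = (-158 + 1*5)*(-3) = (-158 + 5)*(-3) = -153*(-3) = 459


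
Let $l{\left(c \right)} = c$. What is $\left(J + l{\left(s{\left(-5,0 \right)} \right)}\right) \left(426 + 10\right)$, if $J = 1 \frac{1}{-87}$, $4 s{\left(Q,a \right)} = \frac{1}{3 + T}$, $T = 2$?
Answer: $\frac{7303}{435} \approx 16.789$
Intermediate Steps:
$s{\left(Q,a \right)} = \frac{1}{20}$ ($s{\left(Q,a \right)} = \frac{1}{4 \left(3 + 2\right)} = \frac{1}{4 \cdot 5} = \frac{1}{4} \cdot \frac{1}{5} = \frac{1}{20}$)
$J = - \frac{1}{87}$ ($J = 1 \left(- \frac{1}{87}\right) = - \frac{1}{87} \approx -0.011494$)
$\left(J + l{\left(s{\left(-5,0 \right)} \right)}\right) \left(426 + 10\right) = \left(- \frac{1}{87} + \frac{1}{20}\right) \left(426 + 10\right) = \frac{67}{1740} \cdot 436 = \frac{7303}{435}$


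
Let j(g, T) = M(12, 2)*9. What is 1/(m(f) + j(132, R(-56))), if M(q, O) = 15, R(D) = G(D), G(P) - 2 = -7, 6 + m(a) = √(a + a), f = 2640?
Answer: 43/3787 - 4*√330/11361 ≈ 0.0049588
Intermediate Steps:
m(a) = -6 + √2*√a (m(a) = -6 + √(a + a) = -6 + √(2*a) = -6 + √2*√a)
G(P) = -5 (G(P) = 2 - 7 = -5)
R(D) = -5
j(g, T) = 135 (j(g, T) = 15*9 = 135)
1/(m(f) + j(132, R(-56))) = 1/((-6 + √2*√2640) + 135) = 1/((-6 + √2*(4*√165)) + 135) = 1/((-6 + 4*√330) + 135) = 1/(129 + 4*√330)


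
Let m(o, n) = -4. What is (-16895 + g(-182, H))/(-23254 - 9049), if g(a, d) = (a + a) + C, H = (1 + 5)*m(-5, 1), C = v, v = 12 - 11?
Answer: 17258/32303 ≈ 0.53425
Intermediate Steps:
v = 1
C = 1
H = -24 (H = (1 + 5)*(-4) = 6*(-4) = -24)
g(a, d) = 1 + 2*a (g(a, d) = (a + a) + 1 = 2*a + 1 = 1 + 2*a)
(-16895 + g(-182, H))/(-23254 - 9049) = (-16895 + (1 + 2*(-182)))/(-23254 - 9049) = (-16895 + (1 - 364))/(-32303) = (-16895 - 363)*(-1/32303) = -17258*(-1/32303) = 17258/32303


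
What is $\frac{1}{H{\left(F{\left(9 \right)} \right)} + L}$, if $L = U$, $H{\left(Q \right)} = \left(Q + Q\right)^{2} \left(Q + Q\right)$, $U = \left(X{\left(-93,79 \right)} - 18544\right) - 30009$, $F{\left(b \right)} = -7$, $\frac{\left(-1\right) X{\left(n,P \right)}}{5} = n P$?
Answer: $- \frac{1}{14562} \approx -6.8672 \cdot 10^{-5}$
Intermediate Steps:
$X{\left(n,P \right)} = - 5 P n$ ($X{\left(n,P \right)} = - 5 n P = - 5 P n$)
$U = -11818$ ($U = \left(\left(-5\right) 79 \left(-93\right) - 18544\right) - 30009 = \left(36735 - 18544\right) - 30009 = 18191 - 30009 = -11818$)
$H{\left(Q \right)} = 8 Q^{3}$ ($H{\left(Q \right)} = \left(2 Q\right)^{2} \cdot 2 Q = 4 Q^{2} \cdot 2 Q = 8 Q^{3}$)
$L = -11818$
$\frac{1}{H{\left(F{\left(9 \right)} \right)} + L} = \frac{1}{8 \left(-7\right)^{3} - 11818} = \frac{1}{8 \left(-343\right) - 11818} = \frac{1}{-2744 - 11818} = \frac{1}{-14562} = - \frac{1}{14562}$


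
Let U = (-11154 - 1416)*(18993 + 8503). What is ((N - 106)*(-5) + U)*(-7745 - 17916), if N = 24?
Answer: 8869065418910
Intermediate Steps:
U = -345624720 (U = -12570*27496 = -345624720)
((N - 106)*(-5) + U)*(-7745 - 17916) = ((24 - 106)*(-5) - 345624720)*(-7745 - 17916) = (-82*(-5) - 345624720)*(-25661) = (410 - 345624720)*(-25661) = -345624310*(-25661) = 8869065418910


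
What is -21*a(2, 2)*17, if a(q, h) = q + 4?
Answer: -2142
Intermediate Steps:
a(q, h) = 4 + q
-21*a(2, 2)*17 = -21*(4 + 2)*17 = -21*6*17 = -126*17 = -2142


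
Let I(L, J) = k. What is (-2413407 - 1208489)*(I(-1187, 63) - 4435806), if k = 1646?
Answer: 16060066367360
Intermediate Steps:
I(L, J) = 1646
(-2413407 - 1208489)*(I(-1187, 63) - 4435806) = (-2413407 - 1208489)*(1646 - 4435806) = -3621896*(-4434160) = 16060066367360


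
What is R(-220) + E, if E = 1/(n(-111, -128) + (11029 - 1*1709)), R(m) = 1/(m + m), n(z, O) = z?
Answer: -8769/4051960 ≈ -0.0021641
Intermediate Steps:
R(m) = 1/(2*m)
E = 1/9209 (E = 1/(-111 + (11029 - 1*1709)) = 1/(-111 + (11029 - 1709)) = 1/(-111 + 9320) = 1/9209 ≈ 0.00010859)
R(-220) + E = (½)/(-220) + 1/9209 = (½)*(-1/220) + 1/9209 = -1/440 + 1/9209 = -8769/4051960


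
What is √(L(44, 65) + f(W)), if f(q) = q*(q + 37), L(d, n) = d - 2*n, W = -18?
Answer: 2*I*√107 ≈ 20.688*I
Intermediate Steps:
f(q) = q*(37 + q)
√(L(44, 65) + f(W)) = √((44 - 2*65) - 18*(37 - 18)) = √((44 - 130) - 18*19) = √(-86 - 342) = √(-428) = 2*I*√107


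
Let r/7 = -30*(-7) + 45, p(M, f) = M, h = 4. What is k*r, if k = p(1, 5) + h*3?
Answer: 23205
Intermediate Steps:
k = 13 (k = 1 + 4*3 = 1 + 12 = 13)
r = 1785 (r = 7*(-30*(-7) + 45) = 7*(210 + 45) = 7*255 = 1785)
k*r = 13*1785 = 23205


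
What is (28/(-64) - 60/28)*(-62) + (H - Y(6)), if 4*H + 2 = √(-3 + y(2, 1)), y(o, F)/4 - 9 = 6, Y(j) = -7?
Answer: 9323/56 + √57/4 ≈ 168.37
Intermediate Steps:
y(o, F) = 60 (y(o, F) = 36 + 4*6 = 36 + 24 = 60)
H = -½ + √57/4 (H = -½ + √(-3 + 60)/4 = -½ + √57/4 ≈ 1.3875)
(28/(-64) - 60/28)*(-62) + (H - Y(6)) = (28/(-64) - 60/28)*(-62) + ((-½ + √57/4) - 1*(-7)) = (28*(-1/64) - 60*1/28)*(-62) + ((-½ + √57/4) + 7) = (-7/16 - 15/7)*(-62) + (13/2 + √57/4) = -289/112*(-62) + (13/2 + √57/4) = 8959/56 + (13/2 + √57/4) = 9323/56 + √57/4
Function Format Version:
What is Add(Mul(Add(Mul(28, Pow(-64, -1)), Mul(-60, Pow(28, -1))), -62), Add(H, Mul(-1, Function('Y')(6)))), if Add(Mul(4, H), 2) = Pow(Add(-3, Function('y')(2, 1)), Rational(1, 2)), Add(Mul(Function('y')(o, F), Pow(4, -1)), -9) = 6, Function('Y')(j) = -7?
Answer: Add(Rational(9323, 56), Mul(Rational(1, 4), Pow(57, Rational(1, 2)))) ≈ 168.37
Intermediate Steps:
Function('y')(o, F) = 60 (Function('y')(o, F) = Add(36, Mul(4, 6)) = Add(36, 24) = 60)
H = Add(Rational(-1, 2), Mul(Rational(1, 4), Pow(57, Rational(1, 2)))) (H = Add(Rational(-1, 2), Mul(Rational(1, 4), Pow(Add(-3, 60), Rational(1, 2)))) = Add(Rational(-1, 2), Mul(Rational(1, 4), Pow(57, Rational(1, 2)))) ≈ 1.3875)
Add(Mul(Add(Mul(28, Pow(-64, -1)), Mul(-60, Pow(28, -1))), -62), Add(H, Mul(-1, Function('Y')(6)))) = Add(Mul(Add(Mul(28, Pow(-64, -1)), Mul(-60, Pow(28, -1))), -62), Add(Add(Rational(-1, 2), Mul(Rational(1, 4), Pow(57, Rational(1, 2)))), Mul(-1, -7))) = Add(Mul(Add(Mul(28, Rational(-1, 64)), Mul(-60, Rational(1, 28))), -62), Add(Add(Rational(-1, 2), Mul(Rational(1, 4), Pow(57, Rational(1, 2)))), 7)) = Add(Mul(Add(Rational(-7, 16), Rational(-15, 7)), -62), Add(Rational(13, 2), Mul(Rational(1, 4), Pow(57, Rational(1, 2))))) = Add(Mul(Rational(-289, 112), -62), Add(Rational(13, 2), Mul(Rational(1, 4), Pow(57, Rational(1, 2))))) = Add(Rational(8959, 56), Add(Rational(13, 2), Mul(Rational(1, 4), Pow(57, Rational(1, 2))))) = Add(Rational(9323, 56), Mul(Rational(1, 4), Pow(57, Rational(1, 2))))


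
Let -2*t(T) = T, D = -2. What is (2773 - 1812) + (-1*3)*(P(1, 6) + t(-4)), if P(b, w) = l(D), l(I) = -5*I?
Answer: 925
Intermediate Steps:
t(T) = -T/2
P(b, w) = 10 (P(b, w) = -5*(-2) = 10)
(2773 - 1812) + (-1*3)*(P(1, 6) + t(-4)) = (2773 - 1812) + (-1*3)*(10 - ½*(-4)) = 961 - 3*(10 + 2) = 961 - 3*12 = 961 - 36 = 925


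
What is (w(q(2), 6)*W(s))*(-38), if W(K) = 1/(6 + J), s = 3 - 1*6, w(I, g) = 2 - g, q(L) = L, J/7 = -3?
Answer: -152/15 ≈ -10.133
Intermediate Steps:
J = -21 (J = 7*(-3) = -21)
s = -3 (s = 3 - 6 = -3)
W(K) = -1/15 (W(K) = 1/(6 - 21) = 1/(-15) = -1/15)
(w(q(2), 6)*W(s))*(-38) = ((2 - 1*6)*(-1/15))*(-38) = ((2 - 6)*(-1/15))*(-38) = -4*(-1/15)*(-38) = (4/15)*(-38) = -152/15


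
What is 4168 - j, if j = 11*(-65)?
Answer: 4883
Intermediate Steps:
j = -715
4168 - j = 4168 - 1*(-715) = 4168 + 715 = 4883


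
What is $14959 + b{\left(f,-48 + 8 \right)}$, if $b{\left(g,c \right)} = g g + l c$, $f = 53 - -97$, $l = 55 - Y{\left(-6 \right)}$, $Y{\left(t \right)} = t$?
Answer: $35019$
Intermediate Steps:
$l = 61$ ($l = 55 - -6 = 55 + 6 = 61$)
$f = 150$ ($f = 53 + 97 = 150$)
$b{\left(g,c \right)} = g^{2} + 61 c$ ($b{\left(g,c \right)} = g g + 61 c = g^{2} + 61 c$)
$14959 + b{\left(f,-48 + 8 \right)} = 14959 + \left(150^{2} + 61 \left(-48 + 8\right)\right) = 14959 + \left(22500 + 61 \left(-40\right)\right) = 14959 + \left(22500 - 2440\right) = 14959 + 20060 = 35019$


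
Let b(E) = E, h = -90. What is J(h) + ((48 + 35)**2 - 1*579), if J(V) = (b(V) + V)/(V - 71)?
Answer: 1016090/161 ≈ 6311.1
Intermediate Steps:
J(V) = 2*V/(-71 + V) (J(V) = (V + V)/(V - 71) = (2*V)/(-71 + V) = 2*V/(-71 + V))
J(h) + ((48 + 35)**2 - 1*579) = 2*(-90)/(-71 - 90) + ((48 + 35)**2 - 1*579) = 2*(-90)/(-161) + (83**2 - 579) = 2*(-90)*(-1/161) + (6889 - 579) = 180/161 + 6310 = 1016090/161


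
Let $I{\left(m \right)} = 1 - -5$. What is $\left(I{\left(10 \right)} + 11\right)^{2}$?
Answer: $289$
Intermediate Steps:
$I{\left(m \right)} = 6$ ($I{\left(m \right)} = 1 + 5 = 6$)
$\left(I{\left(10 \right)} + 11\right)^{2} = \left(6 + 11\right)^{2} = 17^{2} = 289$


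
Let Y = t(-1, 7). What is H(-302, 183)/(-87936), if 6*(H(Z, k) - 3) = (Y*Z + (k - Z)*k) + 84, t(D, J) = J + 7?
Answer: -84629/527616 ≈ -0.16040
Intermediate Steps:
t(D, J) = 7 + J
Y = 14 (Y = 7 + 7 = 14)
H(Z, k) = 17 + 7*Z/3 + k*(k - Z)/6 (H(Z, k) = 3 + ((14*Z + (k - Z)*k) + 84)/6 = 3 + ((14*Z + k*(k - Z)) + 84)/6 = 3 + (84 + 14*Z + k*(k - Z))/6 = 3 + (14 + 7*Z/3 + k*(k - Z)/6) = 17 + 7*Z/3 + k*(k - Z)/6)
H(-302, 183)/(-87936) = (17 + (1/6)*183**2 + (7/3)*(-302) - 1/6*(-302)*183)/(-87936) = (17 + (1/6)*33489 - 2114/3 + 9211)*(-1/87936) = (17 + 11163/2 - 2114/3 + 9211)*(-1/87936) = (84629/6)*(-1/87936) = -84629/527616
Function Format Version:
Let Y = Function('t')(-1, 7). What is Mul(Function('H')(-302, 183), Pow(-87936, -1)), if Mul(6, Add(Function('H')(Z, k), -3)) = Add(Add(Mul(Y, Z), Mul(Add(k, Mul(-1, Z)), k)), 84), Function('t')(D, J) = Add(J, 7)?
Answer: Rational(-84629, 527616) ≈ -0.16040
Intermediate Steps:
Function('t')(D, J) = Add(7, J)
Y = 14 (Y = Add(7, 7) = 14)
Function('H')(Z, k) = Add(17, Mul(Rational(7, 3), Z), Mul(Rational(1, 6), k, Add(k, Mul(-1, Z)))) (Function('H')(Z, k) = Add(3, Mul(Rational(1, 6), Add(Add(Mul(14, Z), Mul(Add(k, Mul(-1, Z)), k)), 84))) = Add(3, Mul(Rational(1, 6), Add(Add(Mul(14, Z), Mul(k, Add(k, Mul(-1, Z)))), 84))) = Add(3, Mul(Rational(1, 6), Add(84, Mul(14, Z), Mul(k, Add(k, Mul(-1, Z)))))) = Add(3, Add(14, Mul(Rational(7, 3), Z), Mul(Rational(1, 6), k, Add(k, Mul(-1, Z))))) = Add(17, Mul(Rational(7, 3), Z), Mul(Rational(1, 6), k, Add(k, Mul(-1, Z)))))
Mul(Function('H')(-302, 183), Pow(-87936, -1)) = Mul(Add(17, Mul(Rational(1, 6), Pow(183, 2)), Mul(Rational(7, 3), -302), Mul(Rational(-1, 6), -302, 183)), Pow(-87936, -1)) = Mul(Add(17, Mul(Rational(1, 6), 33489), Rational(-2114, 3), 9211), Rational(-1, 87936)) = Mul(Add(17, Rational(11163, 2), Rational(-2114, 3), 9211), Rational(-1, 87936)) = Mul(Rational(84629, 6), Rational(-1, 87936)) = Rational(-84629, 527616)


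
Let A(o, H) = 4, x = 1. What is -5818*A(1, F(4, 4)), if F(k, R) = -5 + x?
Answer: -23272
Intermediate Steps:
F(k, R) = -4 (F(k, R) = -5 + 1 = -4)
-5818*A(1, F(4, 4)) = -5818*4 = -23272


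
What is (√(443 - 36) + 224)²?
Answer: (224 + √407)² ≈ 59621.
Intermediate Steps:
(√(443 - 36) + 224)² = (√407 + 224)² = (224 + √407)²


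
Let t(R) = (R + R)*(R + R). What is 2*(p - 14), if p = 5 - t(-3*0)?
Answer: -18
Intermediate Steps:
t(R) = 4*R**2 (t(R) = (2*R)*(2*R) = 4*R**2)
p = 5 (p = 5 - 4*(-3*0)**2 = 5 - 4*0**2 = 5 - 4*0 = 5 - 1*0 = 5 + 0 = 5)
2*(p - 14) = 2*(5 - 14) = 2*(-9) = -18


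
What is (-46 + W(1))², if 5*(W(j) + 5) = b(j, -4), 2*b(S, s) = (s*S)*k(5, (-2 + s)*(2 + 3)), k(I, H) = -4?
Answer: 61009/25 ≈ 2440.4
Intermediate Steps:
b(S, s) = -2*S*s (b(S, s) = ((s*S)*(-4))/2 = ((S*s)*(-4))/2 = (-4*S*s)/2 = -2*S*s)
W(j) = -5 + 8*j/5 (W(j) = -5 + (-2*j*(-4))/5 = -5 + (8*j)/5 = -5 + 8*j/5)
(-46 + W(1))² = (-46 + (-5 + (8/5)*1))² = (-46 + (-5 + 8/5))² = (-46 - 17/5)² = (-247/5)² = 61009/25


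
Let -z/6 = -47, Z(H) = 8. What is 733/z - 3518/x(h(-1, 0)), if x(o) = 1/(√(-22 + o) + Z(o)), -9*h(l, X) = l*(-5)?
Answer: -7935875/282 - 3518*I*√203/3 ≈ -28141.0 - 16708.0*I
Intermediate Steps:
h(l, X) = 5*l/9 (h(l, X) = -l*(-5)/9 = -(-5)*l/9 = 5*l/9)
x(o) = 1/(8 + √(-22 + o)) (x(o) = 1/(√(-22 + o) + 8) = 1/(8 + √(-22 + o)))
z = 282 (z = -6*(-47) = 282)
733/z - 3518/x(h(-1, 0)) = 733/282 - (28144 + 3518*√(-22 + (5/9)*(-1))) = 733*(1/282) - (28144 + 3518*√(-22 - 5/9)) = 733/282 - (28144 + 3518*I*√203/3) = 733/282 - 3518*(8 + I*√203/3) = 733/282 + (-28144 - 3518*I*√203/3) = -7935875/282 - 3518*I*√203/3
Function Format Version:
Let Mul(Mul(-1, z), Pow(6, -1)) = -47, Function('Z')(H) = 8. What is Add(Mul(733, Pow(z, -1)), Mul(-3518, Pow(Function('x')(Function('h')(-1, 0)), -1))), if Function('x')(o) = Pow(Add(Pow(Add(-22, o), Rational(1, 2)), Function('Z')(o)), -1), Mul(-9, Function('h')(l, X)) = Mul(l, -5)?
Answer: Add(Rational(-7935875, 282), Mul(Rational(-3518, 3), I, Pow(203, Rational(1, 2)))) ≈ Add(-28141., Mul(-16708., I))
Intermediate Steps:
Function('h')(l, X) = Mul(Rational(5, 9), l) (Function('h')(l, X) = Mul(Rational(-1, 9), Mul(l, -5)) = Mul(Rational(-1, 9), Mul(-5, l)) = Mul(Rational(5, 9), l))
Function('x')(o) = Pow(Add(8, Pow(Add(-22, o), Rational(1, 2))), -1) (Function('x')(o) = Pow(Add(Pow(Add(-22, o), Rational(1, 2)), 8), -1) = Pow(Add(8, Pow(Add(-22, o), Rational(1, 2))), -1))
z = 282 (z = Mul(-6, -47) = 282)
Add(Mul(733, Pow(z, -1)), Mul(-3518, Pow(Function('x')(Function('h')(-1, 0)), -1))) = Add(Mul(733, Pow(282, -1)), Mul(-3518, Pow(Pow(Add(8, Pow(Add(-22, Mul(Rational(5, 9), -1)), Rational(1, 2))), -1), -1))) = Add(Mul(733, Rational(1, 282)), Mul(-3518, Pow(Pow(Add(8, Pow(Add(-22, Rational(-5, 9)), Rational(1, 2))), -1), -1))) = Add(Rational(733, 282), Mul(-3518, Pow(Pow(Add(8, Pow(Rational(-203, 9), Rational(1, 2))), -1), -1))) = Add(Rational(733, 282), Mul(-3518, Pow(Pow(Add(8, Mul(Rational(1, 3), I, Pow(203, Rational(1, 2)))), -1), -1))) = Add(Rational(733, 282), Mul(-3518, Add(8, Mul(Rational(1, 3), I, Pow(203, Rational(1, 2)))))) = Add(Rational(733, 282), Add(-28144, Mul(Rational(-3518, 3), I, Pow(203, Rational(1, 2))))) = Add(Rational(-7935875, 282), Mul(Rational(-3518, 3), I, Pow(203, Rational(1, 2))))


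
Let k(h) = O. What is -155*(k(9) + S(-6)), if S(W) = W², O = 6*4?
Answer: -9300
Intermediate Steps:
O = 24
k(h) = 24
-155*(k(9) + S(-6)) = -155*(24 + (-6)²) = -155*(24 + 36) = -155*60 = -9300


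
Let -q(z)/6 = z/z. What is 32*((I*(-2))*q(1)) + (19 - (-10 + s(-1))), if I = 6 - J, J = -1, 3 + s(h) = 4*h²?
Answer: 2716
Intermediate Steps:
s(h) = -3 + 4*h²
q(z) = -6 (q(z) = -6*z/z = -6*1 = -6)
I = 7 (I = 6 - 1*(-1) = 6 + 1 = 7)
32*((I*(-2))*q(1)) + (19 - (-10 + s(-1))) = 32*((7*(-2))*(-6)) + (19 - (-10 + (-3 + 4*(-1)²))) = 32*(-14*(-6)) + (19 - (-10 + (-3 + 4*1))) = 32*84 + (19 - (-10 + (-3 + 4))) = 2688 + (19 - (-10 + 1)) = 2688 + (19 - 1*(-9)) = 2688 + (19 + 9) = 2688 + 28 = 2716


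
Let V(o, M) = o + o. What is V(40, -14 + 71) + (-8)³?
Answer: -432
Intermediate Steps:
V(o, M) = 2*o
V(40, -14 + 71) + (-8)³ = 2*40 + (-8)³ = 80 - 512 = -432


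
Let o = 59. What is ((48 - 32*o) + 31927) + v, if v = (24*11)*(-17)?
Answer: 25599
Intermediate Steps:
v = -4488 (v = 264*(-17) = -4488)
((48 - 32*o) + 31927) + v = ((48 - 32*59) + 31927) - 4488 = ((48 - 1888) + 31927) - 4488 = (-1840 + 31927) - 4488 = 30087 - 4488 = 25599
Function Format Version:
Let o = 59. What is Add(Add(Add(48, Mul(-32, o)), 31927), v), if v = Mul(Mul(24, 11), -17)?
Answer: 25599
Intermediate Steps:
v = -4488 (v = Mul(264, -17) = -4488)
Add(Add(Add(48, Mul(-32, o)), 31927), v) = Add(Add(Add(48, Mul(-32, 59)), 31927), -4488) = Add(Add(Add(48, -1888), 31927), -4488) = Add(Add(-1840, 31927), -4488) = Add(30087, -4488) = 25599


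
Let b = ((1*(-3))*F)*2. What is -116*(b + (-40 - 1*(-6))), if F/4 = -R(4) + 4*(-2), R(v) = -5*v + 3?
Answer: 29000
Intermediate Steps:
R(v) = 3 - 5*v
F = 36 (F = 4*(-(3 - 5*4) + 4*(-2)) = 4*(-(3 - 20) - 8) = 4*(-1*(-17) - 8) = 4*(17 - 8) = 4*9 = 36)
b = -216 (b = ((1*(-3))*36)*2 = -3*36*2 = -108*2 = -216)
-116*(b + (-40 - 1*(-6))) = -116*(-216 + (-40 - 1*(-6))) = -116*(-216 + (-40 + 6)) = -116*(-216 - 34) = -116*(-250) = 29000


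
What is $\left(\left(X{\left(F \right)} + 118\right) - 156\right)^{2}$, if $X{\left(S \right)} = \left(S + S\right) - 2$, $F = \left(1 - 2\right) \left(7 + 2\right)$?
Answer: $3364$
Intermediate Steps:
$F = -9$ ($F = \left(-1\right) 9 = -9$)
$X{\left(S \right)} = -2 + 2 S$ ($X{\left(S \right)} = 2 S - 2 = -2 + 2 S$)
$\left(\left(X{\left(F \right)} + 118\right) - 156\right)^{2} = \left(\left(\left(-2 + 2 \left(-9\right)\right) + 118\right) - 156\right)^{2} = \left(\left(\left(-2 - 18\right) + 118\right) - 156\right)^{2} = \left(\left(-20 + 118\right) - 156\right)^{2} = \left(98 - 156\right)^{2} = \left(-58\right)^{2} = 3364$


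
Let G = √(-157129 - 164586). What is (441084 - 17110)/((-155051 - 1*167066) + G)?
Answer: -68284616479/51879841702 - 7843519*I*√235/51879841702 ≈ -1.3162 - 0.0023176*I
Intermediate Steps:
G = 37*I*√235 (G = √(-321715) = 37*I*√235 ≈ 567.2*I)
(441084 - 17110)/((-155051 - 1*167066) + G) = (441084 - 17110)/((-155051 - 1*167066) + 37*I*√235) = 423974/((-155051 - 167066) + 37*I*√235) = 423974/(-322117 + 37*I*√235)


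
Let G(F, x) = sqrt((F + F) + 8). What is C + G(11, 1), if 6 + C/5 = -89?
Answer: -475 + sqrt(30) ≈ -469.52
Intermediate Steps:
G(F, x) = sqrt(8 + 2*F) (G(F, x) = sqrt(2*F + 8) = sqrt(8 + 2*F))
C = -475 (C = -30 + 5*(-89) = -30 - 445 = -475)
C + G(11, 1) = -475 + sqrt(8 + 2*11) = -475 + sqrt(8 + 22) = -475 + sqrt(30)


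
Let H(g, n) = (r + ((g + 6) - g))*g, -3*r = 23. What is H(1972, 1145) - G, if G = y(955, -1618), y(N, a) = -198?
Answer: -9266/3 ≈ -3088.7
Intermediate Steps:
r = -23/3 (r = -⅓*23 = -23/3 ≈ -7.6667)
H(g, n) = -5*g/3 (H(g, n) = (-23/3 + ((g + 6) - g))*g = (-23/3 + ((6 + g) - g))*g = (-23/3 + 6)*g = -5*g/3)
G = -198
H(1972, 1145) - G = -5/3*1972 - 1*(-198) = -9860/3 + 198 = -9266/3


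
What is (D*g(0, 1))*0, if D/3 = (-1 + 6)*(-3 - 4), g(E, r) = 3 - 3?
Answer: 0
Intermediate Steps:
g(E, r) = 0
D = -105 (D = 3*((-1 + 6)*(-3 - 4)) = 3*(5*(-7)) = 3*(-35) = -105)
(D*g(0, 1))*0 = -105*0*0 = 0*0 = 0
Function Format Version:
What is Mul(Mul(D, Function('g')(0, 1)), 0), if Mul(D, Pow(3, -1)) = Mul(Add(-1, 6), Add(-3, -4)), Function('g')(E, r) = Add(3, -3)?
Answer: 0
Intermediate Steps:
Function('g')(E, r) = 0
D = -105 (D = Mul(3, Mul(Add(-1, 6), Add(-3, -4))) = Mul(3, Mul(5, -7)) = Mul(3, -35) = -105)
Mul(Mul(D, Function('g')(0, 1)), 0) = Mul(Mul(-105, 0), 0) = Mul(0, 0) = 0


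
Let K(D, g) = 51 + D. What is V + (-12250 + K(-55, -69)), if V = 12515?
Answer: 261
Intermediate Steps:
V + (-12250 + K(-55, -69)) = 12515 + (-12250 + (51 - 55)) = 12515 + (-12250 - 4) = 12515 - 12254 = 261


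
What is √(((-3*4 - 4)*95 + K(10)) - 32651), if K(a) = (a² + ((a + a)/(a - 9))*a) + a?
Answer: I*√33861 ≈ 184.01*I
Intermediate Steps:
K(a) = a + a² + 2*a²/(-9 + a) (K(a) = (a² + ((2*a)/(-9 + a))*a) + a = (a² + (2*a/(-9 + a))*a) + a = (a² + 2*a²/(-9 + a)) + a = a + a² + 2*a²/(-9 + a))
√(((-3*4 - 4)*95 + K(10)) - 32651) = √(((-3*4 - 4)*95 + 10*(-9 + 10² - 6*10)/(-9 + 10)) - 32651) = √(((-12 - 4)*95 + 10*(-9 + 100 - 60)/1) - 32651) = √((-16*95 + 10*1*31) - 32651) = √((-1520 + 310) - 32651) = √(-1210 - 32651) = √(-33861) = I*√33861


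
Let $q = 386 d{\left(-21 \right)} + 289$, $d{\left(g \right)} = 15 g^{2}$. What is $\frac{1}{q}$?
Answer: $\frac{1}{2553679} \approx 3.9159 \cdot 10^{-7}$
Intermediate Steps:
$q = 2553679$ ($q = 386 \cdot 15 \left(-21\right)^{2} + 289 = 386 \cdot 15 \cdot 441 + 289 = 386 \cdot 6615 + 289 = 2553390 + 289 = 2553679$)
$\frac{1}{q} = \frac{1}{2553679}$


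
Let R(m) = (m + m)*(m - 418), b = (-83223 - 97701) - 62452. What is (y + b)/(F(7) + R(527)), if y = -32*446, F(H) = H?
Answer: -257648/114893 ≈ -2.2425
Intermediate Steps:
b = -243376 (b = -180924 - 62452 = -243376)
R(m) = 2*m*(-418 + m) (R(m) = (2*m)*(-418 + m) = 2*m*(-418 + m))
y = -14272
(y + b)/(F(7) + R(527)) = (-14272 - 243376)/(7 + 2*527*(-418 + 527)) = -257648/(7 + 2*527*109) = -257648/(7 + 114886) = -257648/114893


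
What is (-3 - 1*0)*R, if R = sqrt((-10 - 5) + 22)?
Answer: -3*sqrt(7) ≈ -7.9373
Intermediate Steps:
R = sqrt(7) (R = sqrt(-15 + 22) = sqrt(7) ≈ 2.6458)
(-3 - 1*0)*R = (-3 - 1*0)*sqrt(7) = (-3 + 0)*sqrt(7) = -3*sqrt(7)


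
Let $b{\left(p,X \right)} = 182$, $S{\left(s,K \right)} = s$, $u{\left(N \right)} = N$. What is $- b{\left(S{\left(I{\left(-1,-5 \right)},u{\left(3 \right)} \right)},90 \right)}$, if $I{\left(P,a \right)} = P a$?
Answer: $-182$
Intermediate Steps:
$- b{\left(S{\left(I{\left(-1,-5 \right)},u{\left(3 \right)} \right)},90 \right)} = \left(-1\right) 182 = -182$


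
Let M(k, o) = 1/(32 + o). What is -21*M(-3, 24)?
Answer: -3/8 ≈ -0.37500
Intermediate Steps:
-21*M(-3, 24) = -21/(32 + 24) = -21/56 = -21*1/56 = -3/8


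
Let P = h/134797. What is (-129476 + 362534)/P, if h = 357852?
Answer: 5235919871/59642 ≈ 87789.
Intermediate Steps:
P = 357852/134797 ≈ 2.6547
(-129476 + 362534)/P = (-129476 + 362534)/(357852/134797) = 233058*(134797/357852) = 5235919871/59642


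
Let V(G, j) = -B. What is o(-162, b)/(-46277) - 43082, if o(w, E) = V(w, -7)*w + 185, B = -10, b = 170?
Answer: -284814897/6611 ≈ -43082.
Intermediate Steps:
V(G, j) = 10 (V(G, j) = -1*(-10) = 10)
o(w, E) = 185 + 10*w (o(w, E) = 10*w + 185 = 185 + 10*w)
o(-162, b)/(-46277) - 43082 = (185 + 10*(-162))/(-46277) - 43082 = (185 - 1620)*(-1/46277) - 43082 = -1435*(-1/46277) - 43082 = 205/6611 - 43082 = -284814897/6611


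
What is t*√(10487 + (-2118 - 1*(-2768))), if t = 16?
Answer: 16*√11137 ≈ 1688.5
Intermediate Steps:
t*√(10487 + (-2118 - 1*(-2768))) = 16*√(10487 + (-2118 - 1*(-2768))) = 16*√(10487 + (-2118 + 2768)) = 16*√(10487 + 650) = 16*√11137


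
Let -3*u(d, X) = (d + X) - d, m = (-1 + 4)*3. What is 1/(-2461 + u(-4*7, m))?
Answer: -1/2464 ≈ -0.00040584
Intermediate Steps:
m = 9 (m = 3*3 = 9)
u(d, X) = -X/3 (u(d, X) = -((d + X) - d)/3 = -((X + d) - d)/3 = -X/3)
1/(-2461 + u(-4*7, m)) = 1/(-2461 - 1/3*9) = 1/(-2461 - 3) = 1/(-2464) = -1/2464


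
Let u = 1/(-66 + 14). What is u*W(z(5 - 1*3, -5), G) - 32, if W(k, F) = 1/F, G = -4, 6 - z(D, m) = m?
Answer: -6655/208 ≈ -31.995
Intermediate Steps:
u = -1/52 (u = 1/(-52) = -1/52 ≈ -0.019231)
z(D, m) = 6 - m
u*W(z(5 - 1*3, -5), G) - 32 = -1/52/(-4) - 32 = -1/52*(-1/4) - 32 = 1/208 - 32 = -6655/208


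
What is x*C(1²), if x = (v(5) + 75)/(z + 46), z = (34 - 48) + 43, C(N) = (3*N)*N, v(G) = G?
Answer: 16/5 ≈ 3.2000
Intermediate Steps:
C(N) = 3*N²
z = 29 (z = -14 + 43 = 29)
x = 16/15 (x = (5 + 75)/(29 + 46) = 80/75 = 80*(1/75) = 16/15 ≈ 1.0667)
x*C(1²) = 16*(3*(1²)²)/15 = 16*(3*1²)/15 = 16*(3*1)/15 = (16/15)*3 = 16/5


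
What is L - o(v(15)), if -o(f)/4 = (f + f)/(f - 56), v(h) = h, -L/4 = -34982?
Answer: 5736928/41 ≈ 1.3993e+5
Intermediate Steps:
L = 139928 (L = -4*(-34982) = 139928)
o(f) = -8*f/(-56 + f) (o(f) = -4*(f + f)/(f - 56) = -4*2*f/(-56 + f) = -8*f/(-56 + f))
L - o(v(15)) = 139928 - (-8)*15/(-56 + 15) = 139928 - (-8)*15/(-41) = 139928 - (-8)*15*(-1)/41 = 139928 - 1*120/41 = 139928 - 120/41 = 5736928/41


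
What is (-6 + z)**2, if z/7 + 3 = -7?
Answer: 5776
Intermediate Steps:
z = -70 (z = -21 + 7*(-7) = -21 - 49 = -70)
(-6 + z)**2 = (-6 - 70)**2 = (-76)**2 = 5776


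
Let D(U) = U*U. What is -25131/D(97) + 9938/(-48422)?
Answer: -655199962/227801299 ≈ -2.8762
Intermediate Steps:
D(U) = U²
-25131/D(97) + 9938/(-48422) = -25131/(97²) + 9938/(-48422) = -25131/9409 + 9938*(-1/48422) = -25131*1/9409 - 4969/24211 = -25131/9409 - 4969/24211 = -655199962/227801299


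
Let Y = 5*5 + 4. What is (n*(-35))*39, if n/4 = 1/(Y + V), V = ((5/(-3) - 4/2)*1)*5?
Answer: -4095/8 ≈ -511.88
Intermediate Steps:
Y = 29 (Y = 25 + 4 = 29)
V = -55/3 (V = ((5*(-1/3) - 4*1/2)*1)*5 = ((-5/3 - 2)*1)*5 = -11/3*1*5 = -11/3*5 = -55/3 ≈ -18.333)
n = 3/8 (n = 4/(29 - 55/3) = 4/(32/3) = 4*(3/32) = 3/8 ≈ 0.37500)
(n*(-35))*39 = ((3/8)*(-35))*39 = -105/8*39 = -4095/8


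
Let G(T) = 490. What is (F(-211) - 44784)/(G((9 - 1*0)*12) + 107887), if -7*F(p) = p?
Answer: -313277/758639 ≈ -0.41295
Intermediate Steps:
F(p) = -p/7
(F(-211) - 44784)/(G((9 - 1*0)*12) + 107887) = (-1/7*(-211) - 44784)/(490 + 107887) = (211/7 - 44784)/108377 = -313277/7*1/108377 = -313277/758639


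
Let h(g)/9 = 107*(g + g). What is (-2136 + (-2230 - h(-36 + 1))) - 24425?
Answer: 38619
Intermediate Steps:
h(g) = 1926*g (h(g) = 9*(107*(g + g)) = 9*(107*(2*g)) = 9*(214*g) = 1926*g)
(-2136 + (-2230 - h(-36 + 1))) - 24425 = (-2136 + (-2230 - 1926*(-36 + 1))) - 24425 = (-2136 + (-2230 - 1926*(-35))) - 24425 = (-2136 + (-2230 - 1*(-67410))) - 24425 = (-2136 + (-2230 + 67410)) - 24425 = (-2136 + 65180) - 24425 = 63044 - 24425 = 38619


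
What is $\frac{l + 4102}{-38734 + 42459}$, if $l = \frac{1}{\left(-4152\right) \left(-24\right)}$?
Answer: $\frac{408756097}{371188800} \approx 1.1012$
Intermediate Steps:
$l = \frac{1}{99648}$ ($l = \left(- \frac{1}{4152}\right) \left(- \frac{1}{24}\right) = \frac{1}{99648} \approx 1.0035 \cdot 10^{-5}$)
$\frac{l + 4102}{-38734 + 42459} = \frac{\frac{1}{99648} + 4102}{-38734 + 42459} = \frac{408756097}{99648 \cdot 3725} = \frac{408756097}{99648} \cdot \frac{1}{3725} = \frac{408756097}{371188800}$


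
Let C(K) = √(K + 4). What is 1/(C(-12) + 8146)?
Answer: 4073/33178662 - I*√2/33178662 ≈ 0.00012276 - 4.2624e-8*I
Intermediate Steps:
C(K) = √(4 + K)
1/(C(-12) + 8146) = 1/(√(4 - 12) + 8146) = 1/(√(-8) + 8146) = 1/(2*I*√2 + 8146) = 1/(8146 + 2*I*√2)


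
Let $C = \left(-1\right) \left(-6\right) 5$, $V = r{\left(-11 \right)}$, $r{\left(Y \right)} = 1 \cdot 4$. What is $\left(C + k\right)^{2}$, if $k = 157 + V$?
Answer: $36481$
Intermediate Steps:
$r{\left(Y \right)} = 4$
$V = 4$
$k = 161$ ($k = 157 + 4 = 161$)
$C = 30$ ($C = 6 \cdot 5 = 30$)
$\left(C + k\right)^{2} = \left(30 + 161\right)^{2} = 191^{2} = 36481$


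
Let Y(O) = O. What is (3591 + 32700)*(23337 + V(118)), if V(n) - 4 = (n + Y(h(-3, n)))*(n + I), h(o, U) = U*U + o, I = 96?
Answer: 109877788917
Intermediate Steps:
h(o, U) = o + U² (h(o, U) = U² + o = o + U²)
V(n) = 4 + (96 + n)*(-3 + n + n²) (V(n) = 4 + (n + (-3 + n²))*(n + 96) = 4 + (-3 + n + n²)*(96 + n) = 4 + (96 + n)*(-3 + n + n²))
(3591 + 32700)*(23337 + V(118)) = (3591 + 32700)*(23337 + (-284 + 118³ + 93*118 + 97*118²)) = 36291*(23337 + (-284 + 1643032 + 10974 + 97*13924)) = 36291*(23337 + (-284 + 1643032 + 10974 + 1350628)) = 36291*(23337 + 3004350) = 36291*3027687 = 109877788917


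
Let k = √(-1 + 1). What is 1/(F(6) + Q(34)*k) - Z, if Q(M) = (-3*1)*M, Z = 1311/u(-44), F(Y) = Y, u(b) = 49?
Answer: -7817/294 ≈ -26.588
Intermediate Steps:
k = 0 (k = √0 = 0)
Z = 1311/49 ≈ 26.755
Q(M) = -3*M
1/(F(6) + Q(34)*k) - Z = 1/(6 - 3*34*0) - 1*1311/49 = 1/(6 - 102*0) - 1311/49 = 1/(6 + 0) - 1311/49 = 1/6 - 1311/49 = ⅙ - 1311/49 = -7817/294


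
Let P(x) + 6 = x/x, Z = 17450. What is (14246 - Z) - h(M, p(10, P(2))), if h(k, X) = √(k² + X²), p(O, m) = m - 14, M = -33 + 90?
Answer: -3204 - 19*√10 ≈ -3264.1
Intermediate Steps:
P(x) = -5 (P(x) = -6 + x/x = -6 + 1 = -5)
M = 57
p(O, m) = -14 + m
h(k, X) = √(X² + k²)
(14246 - Z) - h(M, p(10, P(2))) = (14246 - 1*17450) - √((-14 - 5)² + 57²) = (14246 - 17450) - √((-19)² + 3249) = -3204 - √(361 + 3249) = -3204 - √3610 = -3204 - 19*√10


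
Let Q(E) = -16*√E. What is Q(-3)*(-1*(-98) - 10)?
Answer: -1408*I*√3 ≈ -2438.7*I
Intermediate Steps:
Q(-3)*(-1*(-98) - 10) = (-16*I*√3)*(-1*(-98) - 10) = (-16*I*√3)*(98 - 10) = -16*I*√3*88 = -1408*I*√3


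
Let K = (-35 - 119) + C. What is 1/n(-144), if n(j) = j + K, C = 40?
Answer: -1/258 ≈ -0.0038760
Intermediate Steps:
K = -114 (K = (-35 - 119) + 40 = -154 + 40 = -114)
n(j) = -114 + j (n(j) = j - 114 = -114 + j)
1/n(-144) = 1/(-114 - 144) = 1/(-258) = -1/258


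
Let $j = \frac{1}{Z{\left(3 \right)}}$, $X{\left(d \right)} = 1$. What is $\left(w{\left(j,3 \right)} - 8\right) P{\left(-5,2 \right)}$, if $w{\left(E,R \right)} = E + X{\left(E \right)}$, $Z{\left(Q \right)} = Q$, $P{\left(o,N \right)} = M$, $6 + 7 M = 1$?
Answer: $\frac{100}{21} \approx 4.7619$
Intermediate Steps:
$M = - \frac{5}{7}$ ($M = - \frac{6}{7} + \frac{1}{7} \cdot 1 = - \frac{6}{7} + \frac{1}{7} = - \frac{5}{7} \approx -0.71429$)
$P{\left(o,N \right)} = - \frac{5}{7}$
$j = \frac{1}{3} \approx 0.33333$
$w{\left(E,R \right)} = 1 + E$ ($w{\left(E,R \right)} = E + 1 = 1 + E$)
$\left(w{\left(j,3 \right)} - 8\right) P{\left(-5,2 \right)} = \left(\left(1 + \frac{1}{3}\right) - 8\right) \left(- \frac{5}{7}\right) = \left(\frac{4}{3} - 8\right) \left(- \frac{5}{7}\right) = \left(- \frac{20}{3}\right) \left(- \frac{5}{7}\right) = \frac{100}{21}$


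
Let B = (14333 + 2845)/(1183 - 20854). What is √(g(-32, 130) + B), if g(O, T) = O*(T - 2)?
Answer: I*√176141989286/6557 ≈ 64.007*I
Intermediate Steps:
g(O, T) = O*(-2 + T)
B = -5726/6557 (B = 17178/(-19671) = 17178*(-1/19671) = -5726/6557 ≈ -0.87327)
√(g(-32, 130) + B) = √(-32*(-2 + 130) - 5726/6557) = √(-32*128 - 5726/6557) = √(-4096 - 5726/6557) = √(-26863198/6557) = I*√176141989286/6557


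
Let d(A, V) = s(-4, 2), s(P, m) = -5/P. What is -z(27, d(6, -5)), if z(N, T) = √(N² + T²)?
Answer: -√11689/4 ≈ -27.029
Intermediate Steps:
d(A, V) = 5/4 (d(A, V) = -5/(-4) = -5*(-¼) = 5/4)
-z(27, d(6, -5)) = -√(27² + (5/4)²) = -√(729 + 25/16) = -√(11689/16) = -√11689/4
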